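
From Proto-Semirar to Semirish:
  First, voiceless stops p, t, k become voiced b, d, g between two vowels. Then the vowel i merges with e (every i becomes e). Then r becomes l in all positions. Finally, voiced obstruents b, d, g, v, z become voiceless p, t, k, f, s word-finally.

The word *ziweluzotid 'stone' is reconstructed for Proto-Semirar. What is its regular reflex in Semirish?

Semirish: start from *ziweluzotid.
  rule 1 (intervocalic voicing): ziweluzotid → ziweluzodid
  rule 2 (vowel merger): ziweluzodid → zeweluzoded
  rule 3: no change — zeweluzoded
  rule 4 (final devoicing): zeweluzoded → zeweluzodet
  ⇒ Semirish zeweluzodet

zeweluzodet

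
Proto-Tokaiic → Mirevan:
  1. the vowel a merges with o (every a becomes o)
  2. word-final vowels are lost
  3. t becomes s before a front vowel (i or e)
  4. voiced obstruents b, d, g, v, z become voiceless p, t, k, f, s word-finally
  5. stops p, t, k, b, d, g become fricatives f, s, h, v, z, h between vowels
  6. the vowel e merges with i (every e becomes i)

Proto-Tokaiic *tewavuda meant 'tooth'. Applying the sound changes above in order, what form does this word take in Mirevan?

siwovut

Mirevan: *tewavuda > tewovudo > tewovud > sewovud > sewovut > siwovut  (by vowel merger, apocope, palatalisation, final devoicing, vowel merger)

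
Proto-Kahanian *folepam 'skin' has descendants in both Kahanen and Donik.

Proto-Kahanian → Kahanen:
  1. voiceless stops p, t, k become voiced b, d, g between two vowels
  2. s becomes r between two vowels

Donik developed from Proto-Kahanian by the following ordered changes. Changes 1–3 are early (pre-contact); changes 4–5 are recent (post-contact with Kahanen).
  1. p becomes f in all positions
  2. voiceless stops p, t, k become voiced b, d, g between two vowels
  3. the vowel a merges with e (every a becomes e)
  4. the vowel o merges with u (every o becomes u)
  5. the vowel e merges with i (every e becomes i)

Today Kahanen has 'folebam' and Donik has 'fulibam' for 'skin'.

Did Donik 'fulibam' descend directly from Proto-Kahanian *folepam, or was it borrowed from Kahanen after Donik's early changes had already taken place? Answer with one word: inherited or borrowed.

borrowed

If inherited, *folepam would pass through all of Donik's changes:
Donik: start from *folepam.
  rule 1 (unconditioned shift): folepam → folefam
  rule 2: no change — folefam
  rule 3 (vowel merger): folefam → folefem
  rule 4 (vowel merger): folefem → fulefem
  rule 5 (vowel merger): fulefem → fulifim
  ⇒ Donik fulifim
If borrowed from Kahanen 'folebam' after the early changes, it would undergo only the recent ones:
  rule 4 (vowel merger): folebam → fulebam
  rule 5 (vowel merger): fulebam → fulibam
  ⇒ as a loan: fulibam
Donik 'fulibam' matches the loan outcome 'fulibam', not the inherited 'fulifim' — it skipped the early Donik changes, so it was borrowed from Kahanen.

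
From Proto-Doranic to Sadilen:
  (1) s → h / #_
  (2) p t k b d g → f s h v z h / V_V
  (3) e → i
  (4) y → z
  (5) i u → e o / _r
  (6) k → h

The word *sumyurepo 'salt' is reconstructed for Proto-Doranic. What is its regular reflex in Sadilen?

humzorifo

Sadilen: start from *sumyurepo.
  rule 1 (debuccalisation): sumyurepo → humyurepo
  rule 2 (intervocalic lenition): humyurepo → humyurefo
  rule 3 (vowel merger): humyurefo → humyurifo
  rule 4 (unconditioned shift): humyurifo → humzurifo
  rule 5 (pre-rhotic lowering): humzurifo → humzorifo
  rule 6: no change — humzorifo
  ⇒ Sadilen humzorifo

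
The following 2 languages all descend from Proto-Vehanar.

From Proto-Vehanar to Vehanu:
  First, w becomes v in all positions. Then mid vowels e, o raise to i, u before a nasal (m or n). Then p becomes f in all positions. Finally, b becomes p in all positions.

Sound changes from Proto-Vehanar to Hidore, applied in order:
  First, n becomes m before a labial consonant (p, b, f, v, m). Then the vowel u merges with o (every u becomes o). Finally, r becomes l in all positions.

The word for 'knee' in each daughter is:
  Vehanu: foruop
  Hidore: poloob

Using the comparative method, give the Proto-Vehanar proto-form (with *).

Position 1: Vehanu has f, Hidore has p. Hidore preserves p here (none of its changes turn any other segment into p), so the proto-segment is *p.
Position 6: Vehanu has p, Hidore has b. Hidore preserves b here (none of its changes turn any other segment into b), so the proto-segment is *b.
Position 4: Vehanu has u, Hidore has o. Taking the neighbouring segments as reconstructed: Vehanu u can only go back to *u; Hidore o could go back to *o or *u — the one source consistent with every daughter is *u.
Verify the candidate proto-form against each daughter:
Vehanu: start from *poruob.
  rule 1: no change — poruob
  rule 2: no change — poruob
  rule 3 (unconditioned shift): poruob → foruob
  rule 4 (unconditioned shift): foruob → foruop
  ⇒ Vehanu foruop
Hidore: *poruob
  poruob (rule 1 does not apply)
  poruob → poroob   [vowel merger]
  poroob → poloob   [unconditioned shift]
  giving Hidore poloob.
*poruob is the unique common source.

*poruob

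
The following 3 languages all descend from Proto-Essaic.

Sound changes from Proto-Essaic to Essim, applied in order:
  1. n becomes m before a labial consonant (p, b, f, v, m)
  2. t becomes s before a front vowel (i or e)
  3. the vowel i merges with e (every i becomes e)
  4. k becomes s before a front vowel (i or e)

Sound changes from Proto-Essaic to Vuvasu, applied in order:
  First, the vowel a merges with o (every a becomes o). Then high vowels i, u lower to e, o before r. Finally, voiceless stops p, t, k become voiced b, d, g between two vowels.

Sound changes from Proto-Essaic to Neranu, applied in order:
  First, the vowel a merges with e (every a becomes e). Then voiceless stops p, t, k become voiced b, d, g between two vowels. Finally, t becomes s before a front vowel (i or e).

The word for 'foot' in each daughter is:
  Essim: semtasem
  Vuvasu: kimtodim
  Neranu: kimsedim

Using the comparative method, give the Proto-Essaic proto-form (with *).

*kimtatim

Position 7: Essim has e, Vuvasu has i, Neranu has i. Vuvasu preserves i here (none of its changes turn any other segment into i), so the proto-segment is *i.
Position 4: Essim has t, Vuvasu has t, Neranu has s. Essim preserves t here (none of its changes turn any other segment into t), so the proto-segment is *t.
Position 1: Essim has s, Vuvasu has k, Neranu has k. Vuvasu preserves k here (none of its changes turn any other segment into k), so the proto-segment is *k.
This points to *kimtatim. Verify forward in each daughter:
Essim: *kimtatim
  kimtatim (rule 1 does not apply)
  kimtatim → kimtasim   [palatalisation]
  kimtasim → kemtasem   [vowel merger]
  kemtasem → semtasem   [palatalisation]
  giving Essim semtasem.
Vuvasu: *kimtatim
  kimtatim → kimtotim   [vowel merger]
  kimtotim (rule 2 does not apply)
  kimtotim → kimtodim   [intervocalic voicing]
  giving Vuvasu kimtodim.
Neranu: *kimtatim
  kimtatim → kimtetim   [vowel merger]
  kimtetim → kimtedim   [intervocalic voicing]
  kimtedim → kimsedim   [palatalisation]
  giving Neranu kimsedim.
Only *kimtatim yields all of Essim semtasem, Vuvasu kimtodim, Neranu kimsedim.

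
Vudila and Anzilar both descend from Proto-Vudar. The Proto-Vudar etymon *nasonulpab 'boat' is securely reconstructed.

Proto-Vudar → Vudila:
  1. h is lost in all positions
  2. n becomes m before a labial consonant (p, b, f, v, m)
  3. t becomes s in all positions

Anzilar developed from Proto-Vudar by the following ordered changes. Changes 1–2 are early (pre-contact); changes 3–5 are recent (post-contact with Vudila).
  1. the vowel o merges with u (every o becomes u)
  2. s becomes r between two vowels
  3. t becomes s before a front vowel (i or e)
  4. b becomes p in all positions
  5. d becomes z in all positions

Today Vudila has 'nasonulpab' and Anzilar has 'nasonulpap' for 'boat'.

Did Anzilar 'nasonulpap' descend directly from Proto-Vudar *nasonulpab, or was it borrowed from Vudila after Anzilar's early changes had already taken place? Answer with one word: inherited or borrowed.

If inherited, *nasonulpab would pass through all of Anzilar's changes:
Anzilar: *nasonulpab > nasunulpab > narunulpab > narunulpap  (by vowel merger, rhotacism, unconditioned shift)
If borrowed from Vudila 'nasonulpab' after the early changes, it would undergo only the recent ones:
  rule 3 (palatalisation): no change (nasonulpab)
  rule 4 (unconditioned shift): nasonulpab → nasonulpap
  rule 5 (unconditioned shift): no change (nasonulpap)
  ⇒ as a loan: nasonulpap
Anzilar 'nasonulpap' matches the loan outcome 'nasonulpap', not the inherited 'narunulpap' — it skipped the early Anzilar changes, so it was borrowed from Vudila.

borrowed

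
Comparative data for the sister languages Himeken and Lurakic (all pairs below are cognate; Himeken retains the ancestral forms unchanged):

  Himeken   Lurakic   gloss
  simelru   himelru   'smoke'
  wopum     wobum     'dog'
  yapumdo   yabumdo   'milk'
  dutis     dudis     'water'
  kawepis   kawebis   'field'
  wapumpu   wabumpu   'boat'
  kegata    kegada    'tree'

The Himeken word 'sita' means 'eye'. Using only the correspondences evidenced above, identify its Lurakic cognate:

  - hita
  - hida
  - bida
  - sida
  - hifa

simelru ~ himelru — Himeken s corresponds to Lurakic h word-initially before a front vowel.
kegata ~ kegada — Himeken t corresponds to Lurakic d between vowels (before a back vowel).
Applying these to Himeken 'sita':
  sita → hita   (s→h word-initially before a front vowel)
  hita → hida   (t→d between vowels (before a back vowel))
So the Lurakic cognate is 'hida'.

hida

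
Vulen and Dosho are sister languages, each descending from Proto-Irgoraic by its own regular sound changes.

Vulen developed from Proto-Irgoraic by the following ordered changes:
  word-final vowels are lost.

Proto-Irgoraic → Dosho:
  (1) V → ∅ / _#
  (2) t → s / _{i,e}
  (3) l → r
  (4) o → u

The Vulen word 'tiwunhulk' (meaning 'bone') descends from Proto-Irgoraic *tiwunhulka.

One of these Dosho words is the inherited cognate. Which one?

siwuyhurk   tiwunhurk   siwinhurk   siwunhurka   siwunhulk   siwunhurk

siwunhurk

Dosho: start from *tiwunhulka.
  rule 1 (apocope): tiwunhulka → tiwunhulk
  rule 2 (palatalisation): tiwunhulk → siwunhulk
  rule 3 (unconditioned shift): siwunhulk → siwunhurk
  rule 4: no change — siwunhurk
  ⇒ Dosho siwunhurk
Among the options, 'siwunhurk' alone shows every Dosho change applied in order.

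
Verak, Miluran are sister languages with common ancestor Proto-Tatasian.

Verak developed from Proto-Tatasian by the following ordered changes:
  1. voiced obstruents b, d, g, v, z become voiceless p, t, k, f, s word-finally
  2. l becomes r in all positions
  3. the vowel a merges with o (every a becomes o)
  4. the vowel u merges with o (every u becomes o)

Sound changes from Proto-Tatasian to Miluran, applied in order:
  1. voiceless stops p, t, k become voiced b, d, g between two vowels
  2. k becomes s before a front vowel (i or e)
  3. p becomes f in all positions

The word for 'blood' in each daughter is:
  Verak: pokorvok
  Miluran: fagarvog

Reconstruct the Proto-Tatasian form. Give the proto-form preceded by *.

Position 1: Verak has p, Miluran has f. Taking the neighbouring segments as reconstructed: Verak p can only go back to *p; Miluran f could go back to *p or *f — the one source consistent with every daughter is *p.
Position 2: Verak has o, Miluran has a. Miluran preserves a here (none of its changes turn any other segment into a), so the proto-segment is *a.
Continuing position by position gives *pakarvog; check it forward:
Verak: start from *pakarvog.
  rule 1 (final devoicing): pakarvog → pakarvok
  rule 2: no change — pakarvok
  rule 3 (vowel merger): pakarvok → pokorvok
  rule 4: no change — pokorvok
  ⇒ Verak pokorvok
Miluran: *pakarvog > pagarvog > fagarvog  (by intervocalic voicing, unconditioned shift)
*pakarvog is the unique common source.

*pakarvog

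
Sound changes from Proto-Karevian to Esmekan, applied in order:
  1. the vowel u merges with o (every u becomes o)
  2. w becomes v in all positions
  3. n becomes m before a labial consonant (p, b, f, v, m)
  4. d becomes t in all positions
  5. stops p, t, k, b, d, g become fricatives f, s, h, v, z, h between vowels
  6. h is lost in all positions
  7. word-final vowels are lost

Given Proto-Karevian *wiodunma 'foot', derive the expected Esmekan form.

viosomm

Esmekan: *wiodunma
  wiodunma → wiodonma   [vowel merger]
  wiodonma → viodonma   [unconditioned shift]
  viodonma → viodomma   [nasal place assimilation]
  viodomma → viotomma   [unconditioned shift]
  viotomma → viosomma   [intervocalic lenition]
  viosomma (rule 6 does not apply)
  viosomma → viosomm   [apocope]
  giving Esmekan viosomm.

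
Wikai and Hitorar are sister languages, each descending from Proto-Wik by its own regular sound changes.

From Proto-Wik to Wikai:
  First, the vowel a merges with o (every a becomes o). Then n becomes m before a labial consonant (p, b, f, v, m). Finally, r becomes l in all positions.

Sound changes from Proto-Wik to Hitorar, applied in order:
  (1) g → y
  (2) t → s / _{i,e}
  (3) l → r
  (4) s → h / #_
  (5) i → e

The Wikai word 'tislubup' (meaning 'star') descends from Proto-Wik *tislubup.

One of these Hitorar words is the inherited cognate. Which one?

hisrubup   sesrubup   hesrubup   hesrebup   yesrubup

hesrubup

Hitorar: *tislubup > sislubup > sisrubup > hisrubup > hesrubup  (by palatalisation, unconditioned shift, debuccalisation, vowel merger)
Only 'hesrubup' matches the regular Hitorar development of *tislubup.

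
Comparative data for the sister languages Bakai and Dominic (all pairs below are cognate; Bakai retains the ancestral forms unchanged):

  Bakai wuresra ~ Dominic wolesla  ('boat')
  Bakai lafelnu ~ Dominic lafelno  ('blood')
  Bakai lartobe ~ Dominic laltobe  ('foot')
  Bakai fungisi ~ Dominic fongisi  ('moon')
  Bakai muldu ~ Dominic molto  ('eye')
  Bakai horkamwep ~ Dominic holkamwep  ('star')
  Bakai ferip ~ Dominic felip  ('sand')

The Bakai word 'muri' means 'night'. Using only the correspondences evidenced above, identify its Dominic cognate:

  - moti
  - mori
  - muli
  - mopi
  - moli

moli

wuresra ~ wolesla — Bakai u corresponds to Dominic o after a consonant, before r.
ferip ~ felip — Bakai r corresponds to Dominic l between vowels (before a front vowel).
Applying these to Bakai 'muri':
  muri → mori   (u→o after a consonant, before r)
  mori → moli   (r→l between vowels (before a front vowel))
So the Dominic cognate is 'moli'.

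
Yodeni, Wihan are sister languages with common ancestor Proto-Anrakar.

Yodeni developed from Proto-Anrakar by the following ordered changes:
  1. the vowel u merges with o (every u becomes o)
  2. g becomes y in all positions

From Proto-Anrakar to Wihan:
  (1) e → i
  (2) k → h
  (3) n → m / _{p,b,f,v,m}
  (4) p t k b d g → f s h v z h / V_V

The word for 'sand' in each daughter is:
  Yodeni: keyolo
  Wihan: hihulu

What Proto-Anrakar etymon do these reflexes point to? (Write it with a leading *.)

*kegulu

Position 3: Yodeni has y, Wihan has h. Taking the neighbouring segments as reconstructed: Yodeni y could go back to *g or *y; Wihan h could go back to *k or *g or *h — the one source consistent with every daughter is *g.
Position 1: Yodeni has k, Wihan has h. Yodeni preserves k here (none of its changes turn any other segment into k), so the proto-segment is *k.
Verify the candidate proto-form against each daughter:
Yodeni: start from *kegulu.
  rule 1 (vowel merger): kegulu → kegolo
  rule 2 (unconditioned shift): kegolo → keyolo
  ⇒ Yodeni keyolo
Wihan: *kegulu > kigulu > higulu > hihulu  (by vowel merger, unconditioned shift, intervocalic lenition)
*kegulu is the unique common source.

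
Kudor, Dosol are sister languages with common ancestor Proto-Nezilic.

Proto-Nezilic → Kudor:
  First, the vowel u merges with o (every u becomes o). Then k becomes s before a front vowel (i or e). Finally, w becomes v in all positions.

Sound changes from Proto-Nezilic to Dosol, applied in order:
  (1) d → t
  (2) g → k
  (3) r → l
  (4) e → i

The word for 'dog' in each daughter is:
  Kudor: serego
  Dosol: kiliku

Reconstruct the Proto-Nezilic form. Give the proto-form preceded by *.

*keregu

Position 2: Kudor has e, Dosol has i. Kudor preserves e here (none of its changes turn any other segment into e), so the proto-segment is *e.
Position 3: Kudor has r, Dosol has l. Kudor preserves r here (none of its changes turn any other segment into r), so the proto-segment is *r.
Continuing position by position gives *keregu; check it forward:
Kudor: *keregu > kerego > serego  (by vowel merger, palatalisation)
Dosol: start from *keregu.
  rule 1: no change — keregu
  rule 2 (unconditioned shift): keregu → kereku
  rule 3 (unconditioned shift): kereku → keleku
  rule 4 (vowel merger): keleku → kiliku
  ⇒ Dosol kiliku
No other proto-form is consistent with every reflex, so the reconstruction is *keregu.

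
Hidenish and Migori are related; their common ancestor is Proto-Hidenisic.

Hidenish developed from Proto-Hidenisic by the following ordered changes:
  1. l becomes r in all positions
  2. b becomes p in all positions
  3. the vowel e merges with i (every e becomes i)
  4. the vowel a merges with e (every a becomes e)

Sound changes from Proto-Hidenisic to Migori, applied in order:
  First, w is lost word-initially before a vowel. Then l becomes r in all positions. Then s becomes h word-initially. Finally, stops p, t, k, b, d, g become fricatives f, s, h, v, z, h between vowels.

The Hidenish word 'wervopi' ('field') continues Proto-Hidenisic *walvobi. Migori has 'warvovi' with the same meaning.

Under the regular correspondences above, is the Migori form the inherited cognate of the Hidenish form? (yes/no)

Derive the expected Migori reflex of *walvobi:
Migori: *walvobi
  walvobi → alvobi   [glide loss]
  alvobi → arvobi   [unconditioned shift]
  arvobi (rule 3 does not apply)
  arvobi → arvovi   [intervocalic lenition]
  giving Migori arvovi.
The regular Migori reflex would be 'arvovi', but the attested form is 'warvovi'. The correspondence is irregular, so they are not cognates (the Migori form has a different source).

no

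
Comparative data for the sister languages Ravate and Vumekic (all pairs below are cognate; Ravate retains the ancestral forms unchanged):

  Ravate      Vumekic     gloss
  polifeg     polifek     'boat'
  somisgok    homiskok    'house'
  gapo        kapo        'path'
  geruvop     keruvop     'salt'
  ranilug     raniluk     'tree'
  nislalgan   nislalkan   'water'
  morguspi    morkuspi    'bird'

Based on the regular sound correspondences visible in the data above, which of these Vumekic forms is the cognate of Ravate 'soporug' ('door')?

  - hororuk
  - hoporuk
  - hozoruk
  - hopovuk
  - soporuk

hoporuk

somisgok ~ homiskok — Ravate s corresponds to Vumekic h word-initially before a back vowel.
polifeg ~ polifek, ranilug ~ raniluk — Ravate g corresponds to Vumekic k word-finally.
Applying these to Ravate 'soporug':
  soporug → hoporug   (s→h word-initially before a back vowel)
  hoporug → hoporuk   (g→k word-finally)
So the Vumekic cognate is 'hoporuk'.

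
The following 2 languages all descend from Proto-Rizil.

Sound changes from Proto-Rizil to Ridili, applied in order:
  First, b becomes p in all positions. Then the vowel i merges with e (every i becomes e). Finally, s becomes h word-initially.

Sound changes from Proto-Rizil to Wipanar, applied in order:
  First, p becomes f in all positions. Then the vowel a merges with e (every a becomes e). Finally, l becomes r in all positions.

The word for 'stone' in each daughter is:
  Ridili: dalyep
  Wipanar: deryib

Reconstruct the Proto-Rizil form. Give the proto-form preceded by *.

Position 2: Ridili has a, Wipanar has e. Ridili preserves a here (none of its changes turn any other segment into a), so the proto-segment is *a.
Position 3: Ridili has l, Wipanar has r. Ridili preserves l here (none of its changes turn any other segment into l), so the proto-segment is *l.
Continuing position by position gives *dalyib; check it forward:
Ridili: *dalyib
  dalyib → dalyip   [unconditioned shift]
  dalyip → dalyep   [vowel merger]
  dalyep (rule 3 does not apply)
  giving Ridili dalyep.
Wipanar: *dalyib > delyib > deryib  (by vowel merger, unconditioned shift)
*dalyib is the unique common source.

*dalyib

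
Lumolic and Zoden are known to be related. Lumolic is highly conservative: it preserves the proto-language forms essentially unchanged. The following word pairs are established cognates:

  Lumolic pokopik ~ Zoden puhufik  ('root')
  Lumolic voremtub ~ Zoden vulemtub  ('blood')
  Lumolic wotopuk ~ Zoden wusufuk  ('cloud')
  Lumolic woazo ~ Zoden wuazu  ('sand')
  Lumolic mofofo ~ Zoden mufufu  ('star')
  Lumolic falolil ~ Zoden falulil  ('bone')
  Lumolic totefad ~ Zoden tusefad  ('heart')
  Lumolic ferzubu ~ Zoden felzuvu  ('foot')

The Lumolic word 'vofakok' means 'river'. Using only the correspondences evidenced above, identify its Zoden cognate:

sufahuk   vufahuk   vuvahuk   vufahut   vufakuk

vufahuk

mofofo ~ mufufu — Lumolic o corresponds to Zoden u after a consonant, before a labial obstruent.
pokopik ~ puhufik — Lumolic k corresponds to Zoden h between vowels (before a back vowel).
pokopik ~ puhufik, wotopuk ~ wusufuk — Lumolic o corresponds to Zoden u after a consonant, before a consonant other than r, m, n, p, b, f, v.
Applying these to Lumolic 'vofakok':
  vofakok → vufakok   (o→u after a consonant, before a labial obstruent)
  vufakok → vufahok   (k→h between vowels (before a back vowel))
  vufahok → vufahuk   (o→u after a consonant, before a consonant other than r, m, n, p, b, f, v)
So the Zoden cognate is 'vufahuk'.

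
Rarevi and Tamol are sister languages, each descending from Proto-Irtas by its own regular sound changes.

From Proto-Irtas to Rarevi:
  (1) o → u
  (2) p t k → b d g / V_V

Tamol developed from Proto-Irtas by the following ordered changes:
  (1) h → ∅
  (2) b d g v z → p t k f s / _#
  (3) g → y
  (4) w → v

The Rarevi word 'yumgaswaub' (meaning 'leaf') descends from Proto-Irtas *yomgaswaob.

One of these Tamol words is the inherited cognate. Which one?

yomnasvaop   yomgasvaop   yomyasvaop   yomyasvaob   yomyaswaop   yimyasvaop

Tamol: start from *yomgaswaob.
  rule 1: no change — yomgaswaob
  rule 2 (final devoicing): yomgaswaob → yomgaswaop
  rule 3 (unconditioned shift): yomgaswaop → yomyaswaop
  rule 4 (unconditioned shift): yomyaswaop → yomyasvaop
  ⇒ Tamol yomyasvaop
Among the options, 'yomyasvaop' alone shows every Tamol change applied in order.

yomyasvaop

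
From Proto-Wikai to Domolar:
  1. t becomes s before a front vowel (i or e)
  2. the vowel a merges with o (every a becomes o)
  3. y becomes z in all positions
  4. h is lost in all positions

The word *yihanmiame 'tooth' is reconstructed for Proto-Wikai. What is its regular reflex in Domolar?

zionmiome

Domolar: *yihanmiame > yihonmiome > zihonmiome > zionmiome  (by vowel merger, unconditioned shift, h-loss)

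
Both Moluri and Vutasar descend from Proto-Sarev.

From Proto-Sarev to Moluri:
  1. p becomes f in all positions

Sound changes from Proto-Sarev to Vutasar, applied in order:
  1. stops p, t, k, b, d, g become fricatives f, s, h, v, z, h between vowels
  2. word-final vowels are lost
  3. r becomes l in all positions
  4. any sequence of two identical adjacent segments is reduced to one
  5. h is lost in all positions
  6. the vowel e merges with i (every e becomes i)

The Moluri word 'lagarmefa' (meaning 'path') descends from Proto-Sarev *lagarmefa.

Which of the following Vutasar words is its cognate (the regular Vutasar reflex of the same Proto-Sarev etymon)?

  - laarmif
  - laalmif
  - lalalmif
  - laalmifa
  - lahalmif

laalmif

Vutasar: *lagarmefa > laharmefa > laharmef > lahalmef > laalmef > laalmif  (by intervocalic lenition, apocope, unconditioned shift, h-loss, vowel merger)
Among the options, 'laalmif' alone shows every Vutasar change applied in order.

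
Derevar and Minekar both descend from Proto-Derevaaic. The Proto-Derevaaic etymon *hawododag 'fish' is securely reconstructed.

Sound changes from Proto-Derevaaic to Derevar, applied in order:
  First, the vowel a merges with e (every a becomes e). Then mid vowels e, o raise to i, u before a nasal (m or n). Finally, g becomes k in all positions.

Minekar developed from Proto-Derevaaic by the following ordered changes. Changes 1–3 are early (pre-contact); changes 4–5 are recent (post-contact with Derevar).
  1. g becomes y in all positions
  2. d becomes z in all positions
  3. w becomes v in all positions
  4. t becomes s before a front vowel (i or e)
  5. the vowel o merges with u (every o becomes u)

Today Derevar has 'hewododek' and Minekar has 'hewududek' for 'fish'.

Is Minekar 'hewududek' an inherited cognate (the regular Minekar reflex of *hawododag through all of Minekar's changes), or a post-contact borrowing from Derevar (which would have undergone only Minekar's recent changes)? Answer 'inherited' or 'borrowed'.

borrowed

If inherited, *hawododag would pass through all of Minekar's changes:
Minekar: start from *hawododag.
  rule 1 (unconditioned shift): hawododag → hawododay
  rule 2 (unconditioned shift): hawododay → hawozozay
  rule 3 (unconditioned shift): hawozozay → havozozay
  rule 4: no change — havozozay
  rule 5 (vowel merger): havozozay → havuzuzay
  ⇒ Minekar havuzuzay
If borrowed from Derevar 'hewododek' after the early changes, it would undergo only the recent ones:
  rule 4 (palatalisation): no change (hewododek)
  rule 5 (vowel merger): hewododek → hewududek
  ⇒ as a loan: hewududek
Minekar 'hewududek' matches the loan outcome 'hewududek', not the inherited 'havuzuzay' — it skipped the early Minekar changes, so it was borrowed from Derevar.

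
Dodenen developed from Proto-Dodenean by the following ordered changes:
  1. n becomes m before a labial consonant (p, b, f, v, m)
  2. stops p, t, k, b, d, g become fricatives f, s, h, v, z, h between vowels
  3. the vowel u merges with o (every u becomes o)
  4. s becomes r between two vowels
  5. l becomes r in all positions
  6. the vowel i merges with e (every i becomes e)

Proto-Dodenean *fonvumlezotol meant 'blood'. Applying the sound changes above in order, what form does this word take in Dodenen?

Dodenen: start from *fonvumlezotol.
  rule 1 (nasal place assimilation): fonvumlezotol → fomvumlezotol
  rule 2 (intervocalic lenition): fomvumlezotol → fomvumlezosol
  rule 3 (vowel merger): fomvumlezosol → fomvomlezosol
  rule 4 (rhotacism): fomvomlezosol → fomvomlezorol
  rule 5 (unconditioned shift): fomvomlezorol → fomvomrezoror
  rule 6: no change — fomvomrezoror
  ⇒ Dodenen fomvomrezoror

fomvomrezoror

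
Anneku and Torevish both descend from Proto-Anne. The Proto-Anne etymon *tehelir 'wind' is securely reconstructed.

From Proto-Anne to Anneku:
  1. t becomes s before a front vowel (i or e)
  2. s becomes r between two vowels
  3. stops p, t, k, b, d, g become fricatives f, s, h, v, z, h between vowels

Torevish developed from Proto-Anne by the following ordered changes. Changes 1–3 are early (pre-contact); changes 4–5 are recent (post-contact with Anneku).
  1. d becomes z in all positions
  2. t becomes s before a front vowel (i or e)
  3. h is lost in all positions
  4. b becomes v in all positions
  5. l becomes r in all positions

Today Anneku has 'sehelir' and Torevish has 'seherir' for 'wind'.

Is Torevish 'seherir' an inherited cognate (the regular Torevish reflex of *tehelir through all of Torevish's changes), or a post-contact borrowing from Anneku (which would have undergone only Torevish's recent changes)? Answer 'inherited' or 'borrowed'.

If inherited, *tehelir would pass through all of Torevish's changes:
Torevish: start from *tehelir.
  rule 1: no change — tehelir
  rule 2 (palatalisation): tehelir → sehelir
  rule 3 (h-loss): sehelir → seelir
  rule 4: no change — seelir
  rule 5 (unconditioned shift): seelir → seerir
  ⇒ Torevish seerir
If borrowed from Anneku 'sehelir' after the early changes, it would undergo only the recent ones:
  rule 4 (unconditioned shift): no change (sehelir)
  rule 5 (unconditioned shift): sehelir → seherir
  ⇒ as a loan: seherir
Torevish 'seherir' matches the loan outcome 'seherir', not the inherited 'seerir' — it skipped the early Torevish changes, so it was borrowed from Anneku.

borrowed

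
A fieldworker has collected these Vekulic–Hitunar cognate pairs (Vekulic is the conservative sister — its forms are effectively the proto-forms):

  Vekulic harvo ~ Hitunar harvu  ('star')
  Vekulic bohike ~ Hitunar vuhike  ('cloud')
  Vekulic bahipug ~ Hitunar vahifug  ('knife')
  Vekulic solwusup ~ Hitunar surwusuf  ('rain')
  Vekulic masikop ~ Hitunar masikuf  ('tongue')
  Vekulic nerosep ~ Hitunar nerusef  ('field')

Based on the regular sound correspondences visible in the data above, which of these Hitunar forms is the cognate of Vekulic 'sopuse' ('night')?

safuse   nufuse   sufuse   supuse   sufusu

sufuse

masikop ~ masikuf — Vekulic o corresponds to Hitunar u after a consonant, before a labial obstruent.
bahipug ~ vahifug — Vekulic p corresponds to Hitunar f between vowels (before a back vowel).
Applying these to Vekulic 'sopuse':
  sopuse → supuse   (o→u after a consonant, before a labial obstruent)
  supuse → sufuse   (p→f between vowels (before a back vowel))
So the Hitunar cognate is 'sufuse'.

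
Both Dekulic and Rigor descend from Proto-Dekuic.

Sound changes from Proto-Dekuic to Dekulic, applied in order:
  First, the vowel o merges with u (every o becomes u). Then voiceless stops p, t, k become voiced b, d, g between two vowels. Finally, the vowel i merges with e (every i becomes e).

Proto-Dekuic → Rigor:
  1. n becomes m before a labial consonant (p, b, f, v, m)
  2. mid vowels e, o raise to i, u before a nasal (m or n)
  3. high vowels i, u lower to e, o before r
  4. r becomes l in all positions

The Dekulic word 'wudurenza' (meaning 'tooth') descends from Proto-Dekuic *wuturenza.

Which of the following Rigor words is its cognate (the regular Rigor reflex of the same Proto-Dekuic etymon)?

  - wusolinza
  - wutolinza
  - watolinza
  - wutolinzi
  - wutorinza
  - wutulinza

Rigor: *wuturenza > wuturinza > wutorinza > wutolinza  (by pre-nasal raising, pre-rhotic lowering, unconditioned shift)

wutolinza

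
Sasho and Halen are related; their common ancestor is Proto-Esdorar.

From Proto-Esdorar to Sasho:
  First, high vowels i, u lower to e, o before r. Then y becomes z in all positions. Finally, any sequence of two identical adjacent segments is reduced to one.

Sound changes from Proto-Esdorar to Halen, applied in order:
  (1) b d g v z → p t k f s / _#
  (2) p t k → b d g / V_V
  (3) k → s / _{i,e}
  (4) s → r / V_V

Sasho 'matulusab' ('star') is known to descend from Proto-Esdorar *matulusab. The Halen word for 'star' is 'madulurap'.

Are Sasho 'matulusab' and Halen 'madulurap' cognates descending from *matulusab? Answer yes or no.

Derive the expected Halen reflex of *matulusab:
Halen: *matulusab > matulusap > madulusap > madulurap  (by final devoicing, intervocalic voicing, rhotacism)
Halen 'madulurap' matches the regular reflex exactly, so the pair is cognate.

yes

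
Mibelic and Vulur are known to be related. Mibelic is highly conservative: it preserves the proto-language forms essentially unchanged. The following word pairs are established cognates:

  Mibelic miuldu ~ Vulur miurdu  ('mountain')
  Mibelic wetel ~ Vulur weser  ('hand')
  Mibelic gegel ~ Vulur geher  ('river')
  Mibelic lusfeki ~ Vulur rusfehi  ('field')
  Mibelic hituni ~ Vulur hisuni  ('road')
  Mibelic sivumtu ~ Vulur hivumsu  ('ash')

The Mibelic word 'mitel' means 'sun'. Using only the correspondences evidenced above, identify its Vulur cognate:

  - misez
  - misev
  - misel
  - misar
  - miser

miser

wetel ~ weser — Mibelic t corresponds to Vulur s between vowels (before a front vowel).
wetel ~ weser, gegel ~ geher — Mibelic l corresponds to Vulur r word-finally.
Applying these to Mibelic 'mitel':
  mitel → misel   (t→s between vowels (before a front vowel))
  misel → miser   (l→r word-finally)
So the Vulur cognate is 'miser'.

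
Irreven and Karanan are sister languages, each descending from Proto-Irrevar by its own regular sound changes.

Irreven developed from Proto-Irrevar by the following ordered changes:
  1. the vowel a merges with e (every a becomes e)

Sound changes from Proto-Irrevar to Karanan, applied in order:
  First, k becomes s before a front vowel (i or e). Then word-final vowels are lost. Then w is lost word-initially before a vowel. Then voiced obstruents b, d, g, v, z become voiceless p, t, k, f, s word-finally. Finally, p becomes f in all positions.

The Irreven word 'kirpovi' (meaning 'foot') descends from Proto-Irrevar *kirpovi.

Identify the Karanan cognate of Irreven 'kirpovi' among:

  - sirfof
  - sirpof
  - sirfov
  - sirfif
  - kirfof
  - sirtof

Karanan: *kirpovi > sirpovi > sirpov > sirpof > sirfof  (by palatalisation, apocope, final devoicing, unconditioned shift)
Only 'sirfof' matches the regular Karanan development of *kirpovi.

sirfof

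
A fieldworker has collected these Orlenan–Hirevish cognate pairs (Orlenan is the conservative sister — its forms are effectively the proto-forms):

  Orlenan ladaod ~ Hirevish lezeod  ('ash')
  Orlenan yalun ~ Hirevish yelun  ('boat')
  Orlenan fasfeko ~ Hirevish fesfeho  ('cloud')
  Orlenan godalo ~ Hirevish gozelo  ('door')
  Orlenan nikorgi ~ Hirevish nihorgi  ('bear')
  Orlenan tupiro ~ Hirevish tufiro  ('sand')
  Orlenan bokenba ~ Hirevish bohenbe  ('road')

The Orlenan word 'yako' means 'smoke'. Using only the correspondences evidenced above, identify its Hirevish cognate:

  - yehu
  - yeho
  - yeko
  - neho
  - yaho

yeho

ladaod ~ lezeod, yalun ~ yelun — Orlenan a corresponds to Hirevish e after a consonant, before a consonant other than r, m, n, p, b, f, v.
fasfeko ~ fesfeho, nikorgi ~ nihorgi — Orlenan k corresponds to Hirevish h between vowels (before a back vowel).
Applying these to Orlenan 'yako':
  yako → yeko   (a→e after a consonant, before a consonant other than r, m, n, p, b, f, v)
  yeko → yeho   (k→h between vowels (before a back vowel))
So the Hirevish cognate is 'yeho'.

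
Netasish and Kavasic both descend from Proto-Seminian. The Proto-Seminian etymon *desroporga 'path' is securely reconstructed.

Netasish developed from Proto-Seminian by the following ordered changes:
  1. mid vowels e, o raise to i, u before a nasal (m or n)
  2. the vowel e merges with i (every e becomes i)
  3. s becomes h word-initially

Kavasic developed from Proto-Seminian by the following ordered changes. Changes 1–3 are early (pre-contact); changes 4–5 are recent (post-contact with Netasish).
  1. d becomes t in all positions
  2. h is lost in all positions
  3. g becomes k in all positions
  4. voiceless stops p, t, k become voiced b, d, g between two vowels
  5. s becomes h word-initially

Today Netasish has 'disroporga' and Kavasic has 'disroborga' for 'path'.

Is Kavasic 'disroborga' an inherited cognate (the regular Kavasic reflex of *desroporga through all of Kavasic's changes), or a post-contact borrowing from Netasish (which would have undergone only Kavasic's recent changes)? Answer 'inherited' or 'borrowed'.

borrowed

If inherited, *desroporga would pass through all of Kavasic's changes:
Kavasic: *desroporga > tesroporga > tesroporka > tesroborka  (by unconditioned shift, unconditioned shift, intervocalic voicing)
If borrowed from Netasish 'disroporga' after the early changes, it would undergo only the recent ones:
  rule 4 (intervocalic voicing): disroporga → disroborga
  rule 5 (debuccalisation): no change (disroborga)
  ⇒ as a loan: disroborga
Kavasic 'disroborga' matches the loan outcome 'disroborga', not the inherited 'tesroborka' — it skipped the early Kavasic changes, so it was borrowed from Netasish.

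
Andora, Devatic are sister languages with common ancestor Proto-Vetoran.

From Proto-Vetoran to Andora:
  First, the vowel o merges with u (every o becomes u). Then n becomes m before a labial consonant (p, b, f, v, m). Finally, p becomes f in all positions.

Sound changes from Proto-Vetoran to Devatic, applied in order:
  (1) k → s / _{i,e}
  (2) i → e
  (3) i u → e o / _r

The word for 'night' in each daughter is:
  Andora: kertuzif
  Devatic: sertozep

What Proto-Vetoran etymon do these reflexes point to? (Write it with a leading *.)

Position 8: Andora has f, Devatic has p. Devatic preserves p here (none of its changes turn any other segment into p), so the proto-segment is *p.
Position 5: Andora has u, Devatic has o. Taking the neighbouring segments as reconstructed: Andora u could go back to *o or *u; Devatic o can only go back to *o — the one source consistent with every daughter is *o.
Verify the candidate proto-form against each daughter:
Andora: *kertozip > kertuzip > kertuzif  (by vowel merger, unconditioned shift)
Devatic: *kertozip > sertozip > sertozep  (by palatalisation, vowel merger)
*kertozip is the unique common source.

*kertozip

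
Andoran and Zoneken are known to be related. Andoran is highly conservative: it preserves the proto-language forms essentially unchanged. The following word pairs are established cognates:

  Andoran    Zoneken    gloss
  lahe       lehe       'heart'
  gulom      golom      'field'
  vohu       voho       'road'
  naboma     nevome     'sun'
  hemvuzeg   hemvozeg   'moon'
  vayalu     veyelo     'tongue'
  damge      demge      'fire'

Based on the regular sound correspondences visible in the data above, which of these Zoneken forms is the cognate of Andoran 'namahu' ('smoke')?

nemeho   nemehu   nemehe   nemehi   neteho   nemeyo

nemeho

damge ~ demge — Andoran a corresponds to Zoneken e after a consonant, before a nasal.
lahe ~ lehe, vayalu ~ veyelo — Andoran a corresponds to Zoneken e after a consonant, before a consonant other than r, m, n, p, b, f, v.
vohu ~ voho, vayalu ~ veyelo — Andoran u corresponds to Zoneken o word-finally.
Applying these to Andoran 'namahu':
  namahu → nemahu   (a→e after a consonant, before a nasal)
  nemahu → nemehu   (a→e after a consonant, before a consonant other than r, m, n, p, b, f, v)
  nemehu → nemeho   (u→o word-finally)
So the Zoneken cognate is 'nemeho'.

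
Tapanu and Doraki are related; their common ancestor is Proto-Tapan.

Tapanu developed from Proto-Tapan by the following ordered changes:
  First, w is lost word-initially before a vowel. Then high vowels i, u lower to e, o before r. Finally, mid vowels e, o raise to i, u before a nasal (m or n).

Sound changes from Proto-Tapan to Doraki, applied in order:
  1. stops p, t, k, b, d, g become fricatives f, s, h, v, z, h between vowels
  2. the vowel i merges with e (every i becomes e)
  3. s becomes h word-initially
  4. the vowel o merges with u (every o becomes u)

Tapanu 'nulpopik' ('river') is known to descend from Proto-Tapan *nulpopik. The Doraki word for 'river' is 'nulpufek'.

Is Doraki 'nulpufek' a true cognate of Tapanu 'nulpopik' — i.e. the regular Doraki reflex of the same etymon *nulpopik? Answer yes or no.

Derive the expected Doraki reflex of *nulpopik:
Doraki: *nulpopik
  nulpopik → nulpofik   [intervocalic lenition]
  nulpofik → nulpofek   [vowel merger]
  nulpofek (rule 3 does not apply)
  nulpofek → nulpufek   [vowel merger]
  giving Doraki nulpufek.
Doraki 'nulpufek' matches the regular reflex exactly, so the pair is cognate.

yes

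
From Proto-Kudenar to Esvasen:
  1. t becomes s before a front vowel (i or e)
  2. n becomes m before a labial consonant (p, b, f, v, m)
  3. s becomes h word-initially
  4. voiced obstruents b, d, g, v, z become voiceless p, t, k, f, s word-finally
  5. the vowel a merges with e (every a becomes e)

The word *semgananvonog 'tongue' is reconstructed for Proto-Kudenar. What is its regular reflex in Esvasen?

hemgenemvonok

Esvasen: *semgananvonog > semganamvonog > hemganamvonog > hemganamvonok > hemgenemvonok  (by nasal place assimilation, debuccalisation, final devoicing, vowel merger)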